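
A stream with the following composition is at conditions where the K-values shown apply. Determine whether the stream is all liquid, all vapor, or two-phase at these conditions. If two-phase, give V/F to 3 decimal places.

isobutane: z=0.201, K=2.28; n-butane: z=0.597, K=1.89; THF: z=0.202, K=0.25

two-phase, V/F = 0.857

ΣzᵢKᵢ = 1.637; Σzᵢ/Kᵢ = 1.212.
Both exceed 1, so a two-phase solution exists.
Rachford–Rice: g(ψ) = Σ zᵢ(Kᵢ−1)/(1+ψ(Kᵢ−1)) = 0.
Iterate (Newton) starting at ψ = 0.5:
  ψ = 0.500: g = 0.2822, g' = -0.640 → ψ = 0.941
  ψ = 0.941: g = -0.1091, g' = -1.520 → ψ = 0.869
  ψ = 0.869: g = -0.0140, g' = -1.162 → ψ = 0.857
Converged at ψ = 0.857.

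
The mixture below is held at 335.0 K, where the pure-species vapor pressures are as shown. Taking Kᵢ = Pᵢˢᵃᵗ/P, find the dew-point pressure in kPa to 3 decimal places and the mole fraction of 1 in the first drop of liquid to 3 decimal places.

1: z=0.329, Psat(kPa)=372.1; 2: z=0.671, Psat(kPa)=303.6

At the dew point ψ → 1, so Σzᵢ/Kᵢ = 1 with Kᵢ = Pᵢˢᵃᵗ/P ⇒ 1/P = Σzᵢ/Pᵢˢᵃᵗ.
1/P = 0.329/372.1 + 0.671/303.6 = 0.003094 ⇒ P = 323.173 kPa
xᵢ = zᵢP/Pᵢˢᵃᵗ ⇒ x_1 = 0.329·323.173/372.1 = 0.286

Pdew = 323.173 kPa, x_1 = 0.286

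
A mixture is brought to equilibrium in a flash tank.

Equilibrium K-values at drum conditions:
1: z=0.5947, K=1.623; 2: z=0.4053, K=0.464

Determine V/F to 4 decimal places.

Rachford–Rice: g(V/F) = Σ zᵢ(Kᵢ−1)/(1+V/F(Kᵢ−1)) = 0.
g(0) = ΣzᵢKᵢ − 1 = 0.1533 and g(1) = 1 − Σzᵢ/Kᵢ = -0.2399, so a root lies in (0, 1).
Binary case is linear: z₁(K₁−1)(1+V/F(K₂−1)) + z₂(K₂−1)(1+V/F(K₁−1)) = 0
⇒ V/F = [z₁(K₁−1)+z₂(K₂−1)] / [−(K₁−1)(K₂−1)] = 0.15326/0.33393 = 0.4590

V/F = 0.4590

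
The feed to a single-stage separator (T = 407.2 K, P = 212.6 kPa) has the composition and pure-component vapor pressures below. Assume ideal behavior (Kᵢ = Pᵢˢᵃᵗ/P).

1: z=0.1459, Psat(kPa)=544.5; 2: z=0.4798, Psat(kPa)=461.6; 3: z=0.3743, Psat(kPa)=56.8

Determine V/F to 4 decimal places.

V/F = 0.5553

Raoult's law: Kᵢ = Pᵢˢᵃᵗ/P = Pᵢˢᵃᵗ/212.6.
  K_1 = 544.5/212.6 = 2.561148, K_2 = 461.6/212.6 = 2.171214, K_3 = 56.8/212.6 = 0.267168
Material balance + equilibrium reduce to Σ zᵢ(Kᵢ−1)/(1+V/F(Kᵢ−1)) = 0.
Check two-phase: ΣzᵢKᵢ = 1.5154 > 1 and Σzᵢ/Kᵢ = 1.6789 > 1, so g(0) = 0.5154 > 0 and g(1) = -0.6789 < 0.
Newton–Raphson from V/F = 0.5:
  V/F = 0.5000: g = 0.04939, g' = -0.8747 → V/F = 0.5565
  V/F = 0.5565: g = -0.00109, g' = -0.9162 → V/F = 0.5553
Converged at V/F = 0.5553.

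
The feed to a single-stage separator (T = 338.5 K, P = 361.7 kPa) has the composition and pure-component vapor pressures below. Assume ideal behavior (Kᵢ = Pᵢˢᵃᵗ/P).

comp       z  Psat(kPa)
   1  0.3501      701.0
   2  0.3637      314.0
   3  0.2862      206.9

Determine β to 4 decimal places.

β = 0.5705

Raoult's law: Kᵢ = Pᵢˢᵃᵗ/P = Pᵢˢᵃᵗ/361.7.
  K_1 = 701.0/361.7 = 1.938070, K_2 = 314.0/361.7 = 0.868123, K_3 = 206.9/361.7 = 0.572021
Material balance + equilibrium reduce to Σ zᵢ(Kᵢ−1)/(1+β(Kᵢ−1)) = 0.
Feasibility: ΣzᵢKᵢ = 1.1580, Σzᵢ/Kᵢ = 1.0999 — both > 1, two phases present.
Iterate (Newton) starting at β = 0.55:
  β = 0.5500: g = 0.00473, g' = -0.2311 → β = 0.5705
Converged at β = 0.5705.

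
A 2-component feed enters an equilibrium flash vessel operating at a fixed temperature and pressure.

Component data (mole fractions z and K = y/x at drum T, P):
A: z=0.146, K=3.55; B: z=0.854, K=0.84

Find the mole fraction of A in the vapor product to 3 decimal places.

Let ψ = V/F and solve Σ zᵢ(Kᵢ−1)/(1+ψ(Kᵢ−1)) = 0.
Feasibility: ΣzᵢKᵢ = 1.236, Σzᵢ/Kᵢ = 1.058 — both > 1, two phases present.
Binary case is linear: z₁(K₁−1)(1+ψ(K₂−1)) + z₂(K₂−1)(1+ψ(K₁−1)) = 0
⇒ ψ = [z₁(K₁−1)+z₂(K₂−1)] / [−(K₁−1)(K₂−1)] = 0.2357/0.4080 = 0.578
Compositions from xᵢ = zᵢ/(1+ψ(Kᵢ−1)), yᵢ = Kᵢxᵢ:
  A: x = 0.059, y = 0.210
  B: x = 0.941, y = 0.790

y_A = 0.210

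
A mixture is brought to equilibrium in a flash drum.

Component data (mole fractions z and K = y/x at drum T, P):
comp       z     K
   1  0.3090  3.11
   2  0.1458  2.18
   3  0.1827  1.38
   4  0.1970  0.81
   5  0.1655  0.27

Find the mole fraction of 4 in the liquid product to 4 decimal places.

Let ψ = V/F and solve Σ zᵢ(Kᵢ−1)/(1+ψ(Kᵢ−1)) = 0.
Check two-phase: ΣzᵢKᵢ = 1.7352 > 1 and Σzᵢ/Kᵢ = 1.1548 > 1, so g(0) = 0.7352 > 0 and g(1) = -0.1548 < 0.
Newton–Raphson from ψ = 0.44:
  ψ = 0.4400: g = 0.29200, g' = -0.6771 → ψ = 0.8712
  ψ = 0.8712: g = -0.01005, g' = -0.9108 → ψ = 0.8602
  ψ = 0.8602: g = -0.00014, g' = -0.8859 → ψ = 0.8600
Converged at ψ = 0.8600.
Compositions from xᵢ = zᵢ/(1+ψ(Kᵢ−1)), yᵢ = Kᵢxᵢ:
  1: x = 0.1098, y = 0.3414
  2: x = 0.0724, y = 0.1578
  3: x = 0.1377, y = 0.1900
  4: x = 0.2355, y = 0.1907
  5: x = 0.4447, y = 0.1201

x_4 = 0.2355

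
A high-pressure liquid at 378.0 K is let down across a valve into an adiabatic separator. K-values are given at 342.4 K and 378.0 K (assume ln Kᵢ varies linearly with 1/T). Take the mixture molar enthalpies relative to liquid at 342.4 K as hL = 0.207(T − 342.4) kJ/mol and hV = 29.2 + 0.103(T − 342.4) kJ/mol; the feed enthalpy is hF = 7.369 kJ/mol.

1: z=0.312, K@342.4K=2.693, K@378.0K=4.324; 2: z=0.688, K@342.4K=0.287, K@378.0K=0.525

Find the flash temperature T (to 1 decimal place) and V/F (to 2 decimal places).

T = 354.6 K, V/F = 0.17

Adiabatic flash: solve Rachford–Rice at each trial T, then check hF = ψ·hV(T) + (1−ψ)·hL(T).
  T = 342.4 K: K = (2.693, 0.287), RR gives ψ = 0.031, H_out = 0.911 kJ/mol
  T = 378.0 K: K = (4.324, 0.525), RR gives ψ = 0.450, H_out = 18.840 kJ/mol
  T = 360.2 K: K = (3.453, 0.394), RR gives ψ = 0.234, H_out = 10.093 kJ/mol
  T = 351.3 K: K = (3.059, 0.338), RR gives ψ = 0.137, H_out = 5.712 kJ/mol
  T = 355.8 K: K = (3.254, 0.365), RR gives ψ = 0.186, H_out = 7.959 kJ/mol
  T = 353.6 K: K = (3.158, 0.352), RR gives ψ = 0.162, H_out = 6.871 kJ/mol
Linear interpolation between T = 353.6 (H_out = 6.871) and T = 355.8 (H_out = 7.959) on hF = 7.369 gives T ≈ 354.6 K, at which ψ = 0.17.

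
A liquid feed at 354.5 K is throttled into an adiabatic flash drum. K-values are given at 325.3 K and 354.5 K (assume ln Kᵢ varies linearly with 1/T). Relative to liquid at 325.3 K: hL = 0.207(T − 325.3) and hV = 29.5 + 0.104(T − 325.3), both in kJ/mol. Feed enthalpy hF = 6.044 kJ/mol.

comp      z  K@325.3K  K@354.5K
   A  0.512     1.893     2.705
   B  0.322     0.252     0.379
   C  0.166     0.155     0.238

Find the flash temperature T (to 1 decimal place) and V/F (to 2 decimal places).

T = 329.4 K, V/F = 0.18

Adiabatic flash: solve Rachford–Rice at each trial T, then check hF = ψ·hV(T) + (1−ψ)·hL(T).
  T = 325.3 K: K = (1.893, 0.252, 0.155), RR gives ψ = 0.109, H_out = 3.212 kJ/mol
  T = 354.5 K: K = (2.705, 0.379, 0.238), RR gives ψ = 0.475, H_out = 18.641 kJ/mol
  T = 339.9 K: K = (2.280, 0.312, 0.194), RR gives ψ = 0.321, H_out = 11.995 kJ/mol
  T = 332.6 K: K = (2.082, 0.281, 0.174), RR gives ψ = 0.226, H_out = 8.008 kJ/mol
  T = 329.0 K: K = (1.988, 0.266, 0.164), RR gives ψ = 0.172, H_out = 5.770 kJ/mol
  T = 330.8 K: K = (2.034, 0.274, 0.169), RR gives ψ = 0.200, H_out = 6.916 kJ/mol
Linear interpolation between T = 329.0 (H_out = 5.770) and T = 330.8 (H_out = 6.916) on hF = 6.044 gives T ≈ 329.4 K, at which ψ = 0.18.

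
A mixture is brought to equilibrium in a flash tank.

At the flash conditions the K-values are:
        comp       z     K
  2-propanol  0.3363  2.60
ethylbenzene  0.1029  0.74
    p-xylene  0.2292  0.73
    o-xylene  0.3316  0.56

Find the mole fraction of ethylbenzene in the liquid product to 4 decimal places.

Let β = V/F and solve Σ zᵢ(Kᵢ−1)/(1+β(Kᵢ−1)) = 0.
Check two-phase: ΣzᵢKᵢ = 1.3035 > 1 and Σzᵢ/Kᵢ = 1.1745 > 1, so g(0) = 0.3035 > 0 and g(1) = -0.1745 < 0.
Iterate (Newton) starting at β = 0.5:
  β = 0.5000: g = 0.00958, g' = -0.4028 → β = 0.5238
  β = 0.5238: g = 0.00009, g' = -0.3952 → β = 0.5240
Converged at β = 0.5240.
Compositions from xᵢ = zᵢ/(1+β(Kᵢ−1)), yᵢ = Kᵢxᵢ:
  2-propanol: x = 0.1829, y = 0.4756
  ethylbenzene: x = 0.1191, y = 0.0882
  p-xylene: x = 0.2670, y = 0.1949
  o-xylene: x = 0.4310, y = 0.2413

x_ethylbenzene = 0.1191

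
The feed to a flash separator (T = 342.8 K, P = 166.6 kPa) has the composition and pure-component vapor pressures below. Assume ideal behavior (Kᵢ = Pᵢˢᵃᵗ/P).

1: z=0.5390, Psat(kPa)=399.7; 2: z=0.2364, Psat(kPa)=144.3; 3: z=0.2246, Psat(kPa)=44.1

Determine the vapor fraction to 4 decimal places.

ψ = 0.7073

Raoult's law: Kᵢ = Pᵢˢᵃᵗ/P = Pᵢˢᵃᵗ/166.6.
  K_1 = 399.7/166.6 = 2.399160, K_2 = 144.3/166.6 = 0.866146, K_3 = 44.1/166.6 = 0.264706
Let ψ = V/F and solve Σ zᵢ(Kᵢ−1)/(1+ψ(Kᵢ−1)) = 0.
Check two-phase: ΣzᵢKᵢ = 1.5574 > 1 and Σzᵢ/Kᵢ = 1.3461 > 1, so g(0) = 0.5574 > 0 and g(1) = -0.3461 < 0.
Newton iteration, ψ⁰ = 0.36:
  ψ = 0.3600: g = 0.24368, g' = -0.6959 → ψ = 0.7102
  ψ = 0.7102: g = -0.00230, g' = -0.8025 → ψ = 0.7073
Converged at ψ = 0.7073.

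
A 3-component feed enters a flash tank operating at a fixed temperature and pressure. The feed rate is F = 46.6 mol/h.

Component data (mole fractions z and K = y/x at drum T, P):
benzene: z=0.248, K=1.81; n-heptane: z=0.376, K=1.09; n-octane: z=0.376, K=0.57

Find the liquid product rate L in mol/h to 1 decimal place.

L = 30.5 mol/h

Newton iteration, V/F⁰ = 0.5:
  V/F = 0.500: g = -0.0306, g' = -0.198 → V/F = 0.345
Converged at V/F = 0.345.
Then V = V/F·F = 0.3449·46.6 = 16.1 mol/h and L = F − V = 30.5 mol/h.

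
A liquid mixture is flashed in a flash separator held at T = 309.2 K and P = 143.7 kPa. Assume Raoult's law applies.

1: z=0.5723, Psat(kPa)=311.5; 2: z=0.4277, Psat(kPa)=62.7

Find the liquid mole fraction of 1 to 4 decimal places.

Raoult's law: Kᵢ = Pᵢˢᵃᵗ/P = Pᵢˢᵃᵗ/143.7.
  K_1 = 311.5/143.7 = 2.167711, K_2 = 62.7/143.7 = 0.436326
Material balance + equilibrium reduce to Σ zᵢ(Kᵢ−1)/(1+ψ(Kᵢ−1)) = 0.
Check two-phase: ΣzᵢKᵢ = 1.4272 > 1 and Σzᵢ/Kᵢ = 1.2442 > 1, so g(0) = 0.4272 > 0 and g(1) = -0.2442 < 0.
Newton iteration, ψ⁰ = 0.5:
  ψ = 0.5000: g = 0.08624, g' = -0.5746 → ψ = 0.6501
  ψ = 0.6501: g = -0.00063, g' = -0.5907 → ψ = 0.6490
Converged at ψ = 0.6490.
Compositions from xᵢ = zᵢ/(1+ψ(Kᵢ−1)), yᵢ = Kᵢxᵢ:
  1: x = 0.3256, y = 0.7057
  2: x = 0.6744, y = 0.2943

x_1 = 0.3256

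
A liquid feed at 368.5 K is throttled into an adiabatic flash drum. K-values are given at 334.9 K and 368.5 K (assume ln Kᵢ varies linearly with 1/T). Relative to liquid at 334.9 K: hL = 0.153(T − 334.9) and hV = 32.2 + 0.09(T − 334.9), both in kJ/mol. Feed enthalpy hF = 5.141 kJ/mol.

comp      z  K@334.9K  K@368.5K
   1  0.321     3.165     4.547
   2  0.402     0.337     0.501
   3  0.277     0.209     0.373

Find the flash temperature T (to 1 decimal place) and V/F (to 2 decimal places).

T = 336.9 K, V/F = 0.15

Adiabatic flash: solve Rachford–Rice at each trial T, then check hF = ψ·hV(T) + (1−ψ)·hL(T).
  T = 334.9 K: K = (3.165, 0.337, 0.209), RR gives ψ = 0.135, H_out = 4.341 kJ/mol
  T = 368.5 K: K = (4.547, 0.501, 0.373), RR gives ψ = 0.389, H_out = 16.838 kJ/mol
  T = 351.7 K: K = (3.827, 0.415, 0.283), RR gives ψ = 0.261, H_out = 10.703 kJ/mol
  T = 343.3 K: K = (3.488, 0.375, 0.244), RR gives ψ = 0.200, H_out = 7.605 kJ/mol
  T = 339.1 K: K = (3.325, 0.356, 0.226), RR gives ψ = 0.168, H_out = 6.002 kJ/mol
  T = 337.0 K: K = (3.244, 0.346, 0.217), RR gives ψ = 0.152, H_out = 5.180 kJ/mol
Linear interpolation between T = 334.9 (H_out = 4.341) and T = 337.0 (H_out = 5.180) on hF = 5.141 gives T ≈ 336.9 K, at which ψ = 0.15.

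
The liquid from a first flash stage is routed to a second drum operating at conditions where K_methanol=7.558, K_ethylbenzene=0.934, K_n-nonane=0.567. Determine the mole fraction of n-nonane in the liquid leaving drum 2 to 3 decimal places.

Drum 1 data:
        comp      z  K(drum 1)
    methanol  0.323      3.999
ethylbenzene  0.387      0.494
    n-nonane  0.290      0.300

x_n-nonane (drum 2) = 0.485

Drum 1:
Rachford–Rice: g(ψ₁) = Σ zᵢ(Kᵢ−1)/(1+ψ₁(Kᵢ−1)) = 0.
Feasibility: ΣzᵢKᵢ = 1.570, Σzᵢ/Kᵢ = 1.831 — both > 1, two phases present.
Newton iteration, ψ₁⁰ = 0.5:
  ψ₁ = 0.500: g = -0.1869, g' = -0.979 → ψ₁ = 0.309
  ψ₁ = 0.309: g = 0.0115, g' = -1.153 → ψ₁ = 0.319
Converged at ψ₁ = 0.319.
Drum-1 compositions:
  methanol: x = 0.165, y = 0.660
  ethylbenzene: x = 0.462, y = 0.228
  n-nonane: x = 0.373, y = 0.112
Drum-2 feed = drum-1 liquid: z₂ = (0.1650, 0.4615, 0.3734).
Drum 2:
Let ψ₂ = V/F and solve Σ zᵢ(Kᵢ−1)/(1+ψ₂(Kᵢ−1)) = 0.
Feasibility: ΣzᵢKᵢ = 1.890, Σzᵢ/Kᵢ = 1.175 — both > 1, two phases present.
Iterate (Newton) starting at ψ₂ = 0.43:
  ψ₂ = 0.430: g = 0.0533, g' = -0.594 → ψ₂ = 0.520
  ψ₂ = 0.520: g = 0.0053, g' = -0.484 → ψ₂ = 0.531
Converged at ψ₂ = 0.531.
  methanol: x = 0.037, y = 0.278
  ethylbenzene: x = 0.478, y = 0.447
  n-nonane: x = 0.485, y = 0.275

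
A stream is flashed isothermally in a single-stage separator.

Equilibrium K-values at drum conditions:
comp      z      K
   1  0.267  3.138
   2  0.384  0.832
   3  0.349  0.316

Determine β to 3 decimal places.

Iterate (Newton) starting at β = 0.5:
  β = 0.500: g = -0.1573, g' = -0.675 → β = 0.267
  β = 0.267: g = 0.0038, g' = -0.751 → β = 0.272
Converged at β = 0.272.

β = 0.272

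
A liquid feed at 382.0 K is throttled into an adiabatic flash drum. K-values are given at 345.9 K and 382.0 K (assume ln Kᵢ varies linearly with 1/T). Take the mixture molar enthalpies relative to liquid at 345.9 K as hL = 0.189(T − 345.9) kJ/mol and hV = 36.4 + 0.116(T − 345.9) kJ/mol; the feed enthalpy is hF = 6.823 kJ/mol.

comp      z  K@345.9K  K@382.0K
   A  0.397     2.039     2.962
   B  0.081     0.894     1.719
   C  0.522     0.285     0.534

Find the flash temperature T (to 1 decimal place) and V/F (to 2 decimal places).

Adiabatic flash: solve Rachford–Rice at each trial T, then check hF = ψ·hV(T) + (1−ψ)·hL(T).
  T = 345.9 K: K = (2.039, 0.894, 0.285), RR gives ψ = 0.045, H_out = 1.627 kJ/mol
  T = 382.0 K: K = (2.962, 1.719, 0.534), RR gives ψ = 0.711, H_out = 30.829 kJ/mol
  T = 363.9 K: K = (2.479, 1.259, 0.396), RR gives ψ = 0.359, H_out = 16.001 kJ/mol
  T = 354.9 K: K = (2.254, 1.065, 0.337), RR gives ψ = 0.206, H_out = 9.075 kJ/mol
  T = 350.4 K: K = (2.145, 0.977, 0.310), RR gives ψ = 0.128, H_out = 5.458 kJ/mol
  T = 352.6 K: K = (2.198, 1.020, 0.323), RR gives ψ = 0.167, H_out = 7.247 kJ/mol
Linear interpolation between T = 350.4 (H_out = 5.458) and T = 352.6 (H_out = 7.247) on hF = 6.823 gives T ≈ 352.1 K, at which ψ = 0.16.

T = 352.1 K, V/F = 0.16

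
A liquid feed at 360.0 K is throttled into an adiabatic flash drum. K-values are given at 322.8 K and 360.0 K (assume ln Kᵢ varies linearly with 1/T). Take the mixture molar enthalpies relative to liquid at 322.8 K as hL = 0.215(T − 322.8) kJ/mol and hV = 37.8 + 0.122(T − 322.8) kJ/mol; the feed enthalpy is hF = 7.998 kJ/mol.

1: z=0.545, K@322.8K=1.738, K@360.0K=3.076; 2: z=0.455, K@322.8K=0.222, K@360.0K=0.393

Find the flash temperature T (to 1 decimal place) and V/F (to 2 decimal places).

T = 327.0 K, V/F = 0.19

Adiabatic flash: solve Rachford–Rice at each trial T, then check hF = ψ·hV(T) + (1−ψ)·hL(T).
  T = 322.8 K: K = (1.738, 0.222), RR gives ψ = 0.084, H_out = 3.175 kJ/mol
  T = 360.0 K: K = (3.076, 0.393), RR gives ψ = 0.679, H_out = 31.304 kJ/mol
  T = 341.4 K: K = (2.348, 0.300), RR gives ψ = 0.441, H_out = 19.911 kJ/mol
  T = 332.1 K: K = (2.029, 0.259), RR gives ψ = 0.293, H_out = 12.836 kJ/mol
  T = 327.5 K: K = (1.881, 0.240), RR gives ψ = 0.201, H_out = 8.528 kJ/mol
  T = 325.1 K: K = (1.807, 0.231), RR gives ψ = 0.145, H_out = 5.943 kJ/mol
Linear interpolation between T = 325.1 (H_out = 5.943) and T = 327.5 (H_out = 8.528) on hF = 7.998 gives T ≈ 327.0 K, at which ψ = 0.19.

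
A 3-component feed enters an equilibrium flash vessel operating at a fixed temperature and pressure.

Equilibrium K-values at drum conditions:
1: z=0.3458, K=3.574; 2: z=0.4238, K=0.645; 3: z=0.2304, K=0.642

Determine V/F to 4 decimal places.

Rachford–Rice: g(V/F) = Σ zᵢ(Kᵢ−1)/(1+V/F(Kᵢ−1)) = 0.
g(0) = ΣzᵢKᵢ − 1 = 0.6572 and g(1) = 1 − Σzᵢ/Kᵢ = -0.1127, so a root lies in (0, 1).
Iterate (Newton) starting at V/F = 0.37:
  V/F = 0.3700: g = 0.18762, g' = -0.7111 → V/F = 0.6339
  V/F = 0.6339: g = 0.03741, g' = -0.4692 → V/F = 0.7136
  V/F = 0.7136: g = 0.00149, g' = -0.4338 → V/F = 0.7170
Converged at V/F = 0.7170.

V/F = 0.7170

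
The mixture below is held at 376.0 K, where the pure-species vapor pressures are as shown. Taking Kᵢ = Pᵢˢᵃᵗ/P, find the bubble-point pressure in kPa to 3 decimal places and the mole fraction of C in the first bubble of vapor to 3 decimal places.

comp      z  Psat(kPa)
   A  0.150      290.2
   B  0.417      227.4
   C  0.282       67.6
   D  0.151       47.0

Pbub = 164.516 kPa, y_C = 0.116

At the bubble point ψ → 0, so ΣzᵢKᵢ = 1 with Kᵢ = Pᵢˢᵃᵗ/P ⇒ P = ΣzᵢPᵢˢᵃᵗ.
P = 0.150·290.2 + 0.417·227.4 + 0.282·67.6 + 0.151·47.0 = 164.516 kPa
yᵢ = zᵢPᵢˢᵃᵗ/P ⇒ y_C = 0.282·67.6/164.516 = 0.116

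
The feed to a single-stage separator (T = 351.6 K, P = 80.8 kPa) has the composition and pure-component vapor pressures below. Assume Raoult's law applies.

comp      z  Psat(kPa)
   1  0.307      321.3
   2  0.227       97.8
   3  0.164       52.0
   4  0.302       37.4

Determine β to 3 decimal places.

β = 0.700

Raoult's law: Kᵢ = Pᵢˢᵃᵗ/P = Pᵢˢᵃᵗ/80.8.
  K_1 = 321.3/80.8 = 3.97649, K_2 = 97.8/80.8 = 1.21040, K_3 = 52.0/80.8 = 0.64356, K_4 = 37.4/80.8 = 0.46287
Rachford–Rice: g(β) = Σ zᵢ(Kᵢ−1)/(1+β(Kᵢ−1)) = 0.
Check two-phase: ΣzᵢKᵢ = 1.741 > 1 and Σzᵢ/Kᵢ = 1.172 > 1, so g(0) = 0.741 > 0 and g(1) = -0.172 < 0.
Newton–Raphson from β = 0.5:
  β = 0.500: g = 0.1175, g' = -0.641 → β = 0.683
  β = 0.683: g = 0.0094, g' = -0.557 → β = 0.700
Converged at β = 0.700.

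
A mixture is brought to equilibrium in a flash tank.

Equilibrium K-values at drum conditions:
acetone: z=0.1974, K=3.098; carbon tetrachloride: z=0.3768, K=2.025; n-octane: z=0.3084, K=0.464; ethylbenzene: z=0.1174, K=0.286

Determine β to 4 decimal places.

Let β = V/F and solve Σ zᵢ(Kᵢ−1)/(1+β(Kᵢ−1)) = 0.
Check two-phase: ΣzᵢKᵢ = 1.5512 > 1 and Σzᵢ/Kᵢ = 1.3249 > 1, so g(0) = 0.5512 > 0 and g(1) = -0.3249 < 0.
Newton–Raphson from β = 0.42:
  β = 0.4200: g = 0.15709, g' = -0.7087 → β = 0.6417
  β = 0.6417: g = 0.00284, g' = -0.7116 → β = 0.6457
Converged at β = 0.6457.

β = 0.6457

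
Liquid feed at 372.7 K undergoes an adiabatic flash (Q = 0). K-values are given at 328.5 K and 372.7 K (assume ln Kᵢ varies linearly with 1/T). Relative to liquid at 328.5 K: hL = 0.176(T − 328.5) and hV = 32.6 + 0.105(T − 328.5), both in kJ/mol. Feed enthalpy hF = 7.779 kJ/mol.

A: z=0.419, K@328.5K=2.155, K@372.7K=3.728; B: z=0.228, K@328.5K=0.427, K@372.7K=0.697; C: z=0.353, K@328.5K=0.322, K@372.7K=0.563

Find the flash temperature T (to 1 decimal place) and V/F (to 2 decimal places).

Adiabatic flash: solve Rachford–Rice at each trial T, then check hF = ψ·hV(T) + (1−ψ)·hL(T).
  T = 328.5 K: K = (2.155, 0.427, 0.322), RR gives ψ = 0.154, H_out = 5.036 kJ/mol
  T = 372.7 K: K = (3.728, 0.697, 0.563), RR gives ψ = 0.862, H_out = 33.178 kJ/mol
  T = 350.6 K: K = (2.884, 0.554, 0.433), RR gives ψ = 0.495, H_out = 19.248 kJ/mol
  T = 339.6 K: K = (2.506, 0.489, 0.376), RR gives ψ = 0.335, H_out = 12.616 kJ/mol
  T = 334.1 K: K = (2.329, 0.458, 0.348), RR gives ψ = 0.250, H_out = 9.039 kJ/mol
  T = 331.3 K: K = (2.241, 0.442, 0.335), RR gives ψ = 0.204, H_out = 7.095 kJ/mol
  T = 332.7 K: K = (2.284, 0.450, 0.342), RR gives ψ = 0.227, H_out = 8.080 kJ/mol
Linear interpolation between T = 331.3 (H_out = 7.095) and T = 332.7 (H_out = 8.080) on hF = 7.779 gives T ≈ 332.3 K, at which ψ = 0.22.

T = 332.3 K, V/F = 0.22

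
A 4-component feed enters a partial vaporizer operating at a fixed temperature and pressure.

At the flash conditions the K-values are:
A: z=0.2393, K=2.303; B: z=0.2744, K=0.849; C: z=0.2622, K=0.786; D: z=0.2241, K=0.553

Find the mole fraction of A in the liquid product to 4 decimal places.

Material balance + equilibrium reduce to Σ zᵢ(Kᵢ−1)/(1+ψ(Kᵢ−1)) = 0.
Feasibility: ΣzᵢKᵢ = 1.1141, Σzᵢ/Kᵢ = 1.1659 — both > 1, two phases present.
Newton iteration, ψ⁰ = 0.5:
  ψ = 0.5000: g = -0.04785, g' = -0.2456 → ψ = 0.3052
  ψ = 0.3052: g = 0.00364, g' = -0.2887 → ψ = 0.3178
Converged at ψ = 0.3178.
Compositions from xᵢ = zᵢ/(1+ψ(Kᵢ−1)), yᵢ = Kᵢxᵢ:
  A: x = 0.1692, y = 0.3897
  B: x = 0.2882, y = 0.2447
  C: x = 0.2813, y = 0.2211
  D: x = 0.2612, y = 0.1445

x_A = 0.1692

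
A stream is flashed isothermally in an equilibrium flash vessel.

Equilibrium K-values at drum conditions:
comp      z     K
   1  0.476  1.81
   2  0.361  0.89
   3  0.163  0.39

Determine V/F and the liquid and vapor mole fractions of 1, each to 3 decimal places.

V/F = 0.789, x_1 = 0.290, y_1 = 0.526

Rachford–Rice: g(V/F) = Σ zᵢ(Kᵢ−1)/(1+V/F(Kᵢ−1)) = 0.
Feasibility: ΣzᵢKᵢ = 1.246, Σzᵢ/Kᵢ = 1.087 — both > 1, two phases present.
Newton–Raphson from V/F = 0.5:
  V/F = 0.500: g = 0.0893, g' = -0.289 → V/F = 0.809
  V/F = 0.809: g = -0.0071, g' = -0.356 → V/F = 0.789
Converged at V/F = 0.789.
Compositions from xᵢ = zᵢ/(1+V/F(Kᵢ−1)), yᵢ = Kᵢxᵢ:
  1: x = 0.290, y = 0.526
  2: x = 0.395, y = 0.352
  3: x = 0.314, y = 0.123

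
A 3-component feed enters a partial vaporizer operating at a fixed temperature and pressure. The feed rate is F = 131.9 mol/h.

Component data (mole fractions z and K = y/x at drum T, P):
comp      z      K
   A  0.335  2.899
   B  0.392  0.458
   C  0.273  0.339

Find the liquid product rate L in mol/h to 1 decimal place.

L = 103.4 mol/h

Rachford–Rice: g(β) = Σ zᵢ(Kᵢ−1)/(1+β(Kᵢ−1)) = 0.
Check two-phase: ΣzᵢKᵢ = 1.243 > 1 and Σzᵢ/Kᵢ = 1.777 > 1, so g(0) = 0.243 > 0 and g(1) = -0.777 < 0.
Newton iteration, β⁰ = 0.51:
  β = 0.510: g = -0.2427, g' = -0.803 → β = 0.208
  β = 0.208: g = 0.0075, g' = -0.928 → β = 0.216
Converged at β = 0.216.
Then V = β·F = 0.2160·131.9 = 28.5 mol/h and L = F − V = 103.4 mol/h.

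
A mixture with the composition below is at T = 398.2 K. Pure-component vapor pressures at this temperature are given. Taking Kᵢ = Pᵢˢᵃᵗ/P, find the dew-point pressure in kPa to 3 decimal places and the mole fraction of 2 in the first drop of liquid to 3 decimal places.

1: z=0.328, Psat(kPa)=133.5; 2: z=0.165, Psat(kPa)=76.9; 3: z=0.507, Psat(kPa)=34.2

At the dew point ψ → 1, so Σzᵢ/Kᵢ = 1 with Kᵢ = Pᵢˢᵃᵗ/P ⇒ 1/P = Σzᵢ/Pᵢˢᵃᵗ.
1/P = 0.328/133.5 + 0.165/76.9 + 0.507/34.2 = 0.019427 ⇒ P = 51.474 kPa
xᵢ = zᵢP/Pᵢˢᵃᵗ ⇒ x_2 = 0.165·51.474/76.9 = 0.110

Pdew = 51.474 kPa, x_2 = 0.110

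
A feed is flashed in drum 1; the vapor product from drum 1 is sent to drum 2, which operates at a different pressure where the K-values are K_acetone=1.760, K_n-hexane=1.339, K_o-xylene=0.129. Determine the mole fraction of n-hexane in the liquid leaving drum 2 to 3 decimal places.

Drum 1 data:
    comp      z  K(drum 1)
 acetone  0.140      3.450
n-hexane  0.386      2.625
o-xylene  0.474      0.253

x_n-hexane (drum 2) = 0.498

Drum 1:
Material balance + equilibrium reduce to Σ zᵢ(Kᵢ−1)/(1+ψ₁(Kᵢ−1)) = 0.
Check two-phase: ΣzᵢKᵢ = 1.616 > 1 and Σzᵢ/Kᵢ = 2.061 > 1, so g(0) = 0.616 > 0 and g(1) = -1.061 < 0.
Newton iteration, ψ₁⁰ = 0.5:
  ψ₁ = 0.500: g = -0.0649, g' = -1.154 → ψ₁ = 0.444
  ψ₁ = 0.444: g = -0.0008, g' = -1.129 → ψ₁ = 0.443
Converged at ψ₁ = 0.443.
Drum-1 compositions:
  acetone: x = 0.067, y = 0.232
  n-hexane: x = 0.224, y = 0.589
  o-xylene: x = 0.708, y = 0.179
Drum-2 feed = drum-1 vapor: z₂ = (0.2316, 0.5891, 0.1792).
Drum 2:
Rachford–Rice: g(ψ₂) = Σ zᵢ(Kᵢ−1)/(1+ψ₂(Kᵢ−1)) = 0.
Feasibility: ΣzᵢKᵢ = 1.220, Σzᵢ/Kᵢ = 1.961 — both > 1, two phases present.
Newton–Raphson from ψ₂ = 0.7:
  ψ₂ = 0.700: g = -0.1237, g' = -0.994 → ψ₂ = 0.576
  ψ₂ = 0.576: g = -0.0235, g' = -0.659 → ψ₂ = 0.540
  ψ₂ = 0.540: g = -0.0011, g' = -0.600 → ψ₂ = 0.538
Converged at ψ₂ = 0.538.
  acetone: x = 0.164, y = 0.289
  n-hexane: x = 0.498, y = 0.667
  o-xylene: x = 0.337, y = 0.044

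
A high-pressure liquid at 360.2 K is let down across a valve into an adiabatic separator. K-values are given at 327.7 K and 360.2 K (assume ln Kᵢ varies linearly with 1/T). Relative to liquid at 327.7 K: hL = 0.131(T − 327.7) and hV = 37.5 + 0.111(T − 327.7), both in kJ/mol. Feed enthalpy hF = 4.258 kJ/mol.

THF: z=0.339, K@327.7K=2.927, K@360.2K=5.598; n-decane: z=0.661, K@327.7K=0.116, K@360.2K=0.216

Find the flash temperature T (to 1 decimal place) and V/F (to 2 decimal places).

Adiabatic flash: solve Rachford–Rice at each trial T, then check hF = ψ·hV(T) + (1−ψ)·hL(T).
  T = 327.7 K: K = (2.927, 0.116), RR gives ψ = 0.040, H_out = 1.517 kJ/mol
  T = 360.2 K: K = (5.598, 0.216), RR gives ψ = 0.289, H_out = 14.894 kJ/mol
  T = 343.9 K: K = (4.106, 0.160), RR gives ψ = 0.191, H_out = 9.223 kJ/mol
  T = 335.8 K: K = (3.481, 0.137), RR gives ψ = 0.126, H_out = 5.780 kJ/mol
  T = 331.8 K: K = (3.199, 0.126), RR gives ψ = 0.087, H_out = 3.807 kJ/mol
  T = 333.8 K: K = (3.338, 0.132), RR gives ψ = 0.108, H_out = 4.821 kJ/mol
Linear interpolation between T = 331.8 (H_out = 3.807) and T = 333.8 (H_out = 4.821) on hF = 4.258 gives T ≈ 332.7 K, at which ψ = 0.10.

T = 332.7 K, V/F = 0.10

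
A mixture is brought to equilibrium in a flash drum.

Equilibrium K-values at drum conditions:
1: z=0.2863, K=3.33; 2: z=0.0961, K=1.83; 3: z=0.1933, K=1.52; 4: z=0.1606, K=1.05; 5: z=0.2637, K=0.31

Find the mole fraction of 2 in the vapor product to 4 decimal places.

Material balance + equilibrium reduce to Σ zᵢ(Kᵢ−1)/(1+β(Kᵢ−1)) = 0.
Check two-phase: ΣzᵢKᵢ = 1.6734 > 1 and Σzᵢ/Kᵢ = 1.2693 > 1, so g(0) = 0.6734 > 0 and g(1) = -0.2693 < 0.
Iterate (Newton) starting at β = 0.54:
  β = 0.5400: g = 0.14677, g' = -0.6876 → β = 0.7535
  β = 0.7535: g = -0.00787, g' = -0.8018 → β = 0.7437
  β = 0.7437: g = -0.00006, g' = -0.7906 → β = 0.7436
Converged at β = 0.7436.
Compositions from xᵢ = zᵢ/(1+β(Kᵢ−1)), yᵢ = Kᵢxᵢ:
  1: x = 0.1048, y = 0.3489
  2: x = 0.0594, y = 0.1087
  3: x = 0.1394, y = 0.2119
  4: x = 0.1548, y = 0.1626
  5: x = 0.5416, y = 0.1679

y_2 = 0.1087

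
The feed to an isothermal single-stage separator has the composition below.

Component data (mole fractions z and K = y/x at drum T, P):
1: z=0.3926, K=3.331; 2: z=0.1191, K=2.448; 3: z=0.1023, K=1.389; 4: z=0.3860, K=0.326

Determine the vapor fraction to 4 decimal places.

ψ = 0.6720

Newton–Raphson from ψ = 0.5:
  ψ = 0.5000: g = 0.16355, g' = -0.9487 → ψ = 0.6724
  ψ = 0.6724: g = -0.00041, g' = -0.9839 → ψ = 0.6720
Converged at ψ = 0.6720.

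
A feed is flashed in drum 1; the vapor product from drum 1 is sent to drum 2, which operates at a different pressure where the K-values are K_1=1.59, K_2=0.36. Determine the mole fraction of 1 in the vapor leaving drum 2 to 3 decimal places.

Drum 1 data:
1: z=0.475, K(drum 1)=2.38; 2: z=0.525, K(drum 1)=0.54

Drum 1:
Let ψ₁ = V/F and solve Σ zᵢ(Kᵢ−1)/(1+ψ₁(Kᵢ−1)) = 0.
g(0) = ΣzᵢKᵢ − 1 = 0.414 and g(1) = 1 − Σzᵢ/Kᵢ = -0.172, so a root lies in (0, 1).
Binary case is linear: z₁(K₁−1)(1+ψ₁(K₂−1)) + z₂(K₂−1)(1+ψ₁(K₁−1)) = 0
⇒ ψ₁ = [z₁(K₁−1)+z₂(K₂−1)] / [−(K₁−1)(K₂−1)] = 0.4140/0.6348 = 0.652
Drum-1 compositions:
  1: x = 0.250, y = 0.595
  2: x = 0.750, y = 0.405
Drum-2 feed = drum-1 vapor: z₂ = (0.5950, 0.4050).
Drum 2:
Material balance + equilibrium reduce to Σ zᵢ(Kᵢ−1)/(1+ψ₂(Kᵢ−1)) = 0.
Feasibility: ΣzᵢKᵢ = 1.092, Σzᵢ/Kᵢ = 1.499 — both > 1, two phases present.
Binary case is linear: z₁(K₁−1)(1+ψ₂(K₂−1)) + z₂(K₂−1)(1+ψ₂(K₁−1)) = 0
⇒ ψ₂ = [z₁(K₁−1)+z₂(K₂−1)] / [−(K₁−1)(K₂−1)] = 0.0918/0.3776 = 0.243
  1: x = 0.520, y = 0.827
  2: x = 0.480, y = 0.173

y_1 (drum 2) = 0.827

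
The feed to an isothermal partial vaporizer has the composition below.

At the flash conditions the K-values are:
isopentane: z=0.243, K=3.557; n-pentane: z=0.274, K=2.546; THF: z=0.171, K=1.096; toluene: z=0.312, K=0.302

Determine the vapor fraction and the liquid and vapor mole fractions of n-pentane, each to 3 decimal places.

Iterate (Newton) starting at ψ = 0.5:
  ψ = 0.500: g = 0.1928, g' = -0.874 → ψ = 0.720
  ψ = 0.720: g = -0.0037, g' = -0.960 → ψ = 0.717
Converged at ψ = 0.717.
Compositions from xᵢ = zᵢ/(1+ψ(Kᵢ−1)), yᵢ = Kᵢxᵢ:
  isopentane: x = 0.086, y = 0.305
  n-pentane: x = 0.130, y = 0.331
  THF: x = 0.160, y = 0.175
  toluene: x = 0.624, y = 0.189

ψ = 0.717, x_n-pentane = 0.130, y_n-pentane = 0.331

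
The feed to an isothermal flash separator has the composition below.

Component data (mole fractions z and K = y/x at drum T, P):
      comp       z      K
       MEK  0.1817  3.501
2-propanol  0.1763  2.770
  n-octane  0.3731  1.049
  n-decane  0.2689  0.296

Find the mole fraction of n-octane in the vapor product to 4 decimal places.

y_n-octane = 0.3796

Rachford–Rice: g(V/F) = Σ zᵢ(Kᵢ−1)/(1+V/F(Kᵢ−1)) = 0.
Check two-phase: ΣzᵢKᵢ = 1.5955 > 1 and Σzᵢ/Kᵢ = 1.3797 > 1, so g(0) = 0.5955 > 0 and g(1) = -0.3797 < 0.
Newton iteration, V/F⁰ = 0.5:
  V/F = 0.5000: g = 0.09318, g' = -0.6981 → V/F = 0.6335
  V/F = 0.6335: g = -0.00100, g' = -0.7279 → V/F = 0.6321
Converged at V/F = 0.6321.
Compositions from xᵢ = zᵢ/(1+V/F(Kᵢ−1)), yᵢ = Kᵢxᵢ:
  MEK: x = 0.0704, y = 0.2465
  2-propanol: x = 0.0832, y = 0.2305
  n-octane: x = 0.3619, y = 0.3796
  n-decane: x = 0.4845, y = 0.1434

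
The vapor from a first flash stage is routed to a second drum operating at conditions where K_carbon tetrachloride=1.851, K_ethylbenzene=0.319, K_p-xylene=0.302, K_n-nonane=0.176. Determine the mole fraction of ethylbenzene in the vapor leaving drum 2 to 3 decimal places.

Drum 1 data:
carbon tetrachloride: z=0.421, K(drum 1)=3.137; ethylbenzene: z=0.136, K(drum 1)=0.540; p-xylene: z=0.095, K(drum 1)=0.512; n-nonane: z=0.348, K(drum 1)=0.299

Drum 1:
Rachford–Rice: g(ψ₁) = Σ zᵢ(Kᵢ−1)/(1+ψ₁(Kᵢ−1)) = 0.
g(0) = ΣzᵢKᵢ − 1 = 0.547 and g(1) = 1 − Σzᵢ/Kᵢ = -0.735, so a root lies in (0, 1).
Newton–Raphson from ψ₁ = 0.57:
  ψ₁ = 0.570: g = -0.1497, g' = -0.961 → ψ₁ = 0.414
  ψ₁ = 0.414: g = -0.0020, g' = -0.960 → ψ₁ = 0.412
Converged at ψ₁ = 0.412.
Drum-1 compositions:
  carbon tetrachloride: x = 0.224, y = 0.702
  ethylbenzene: x = 0.168, y = 0.091
  p-xylene: x = 0.119, y = 0.061
  n-nonane: x = 0.489, y = 0.146
Drum-2 feed = drum-1 vapor: z₂ = (0.7021, 0.0906, 0.0609, 0.1463).
Drum 2:
Rachford–Rice: g(ψ₂) = Σ zᵢ(Kᵢ−1)/(1+ψ₂(Kᵢ−1)) = 0.
g(0) = ΣzᵢKᵢ − 1 = 0.373 and g(1) = 1 − Σzᵢ/Kᵢ = -0.697, so a root lies in (0, 1).
Newton–Raphson from ψ₂ = 0.38:
  ψ₂ = 0.380: g = 0.1349, g' = -0.632 → ψ₂ = 0.593
  ψ₂ = 0.593: g = -0.0149, g' = -0.810 → ψ₂ = 0.575
Converged at ψ₂ = 0.575.
  carbon tetrachloride: x = 0.472, y = 0.873
  ethylbenzene: x = 0.149, y = 0.047
  p-xylene: x = 0.102, y = 0.031
  n-nonane: x = 0.278, y = 0.049

y_ethylbenzene (drum 2) = 0.047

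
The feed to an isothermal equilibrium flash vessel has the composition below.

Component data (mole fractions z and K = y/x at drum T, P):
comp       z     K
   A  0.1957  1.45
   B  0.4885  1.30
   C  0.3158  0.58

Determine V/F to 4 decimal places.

V/F = 0.7013

Rachford–Rice: g(V/F) = Σ zᵢ(Kᵢ−1)/(1+V/F(Kᵢ−1)) = 0.
g(0) = ΣzᵢKᵢ − 1 = 0.1020 and g(1) = 1 − Σzᵢ/Kᵢ = -0.0552, so a root lies in (0, 1).
Iterate (Newton) starting at V/F = 0.58:
  V/F = 0.5800: g = 0.01932, g' = -0.1542 → V/F = 0.7053
  V/F = 0.7053: g = -0.00065, g' = -0.1653 → V/F = 0.7013
Converged at V/F = 0.7013.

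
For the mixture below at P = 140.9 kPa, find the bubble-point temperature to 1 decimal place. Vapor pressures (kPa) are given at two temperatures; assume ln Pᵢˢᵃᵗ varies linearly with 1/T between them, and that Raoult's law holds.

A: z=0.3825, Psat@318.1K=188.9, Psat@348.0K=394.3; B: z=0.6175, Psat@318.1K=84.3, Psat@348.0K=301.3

T = 321.7 K

Bubble-point temperature: ΣzᵢPᵢˢᵃᵗ(T) = P. Interpolate ln Pᵢˢᵃᵗ = aᵢ + bᵢ/T.
  T = 318.1 K: ΣzᵢPᵢˢᵃᵗ = 124.31 kPa
  T = 348.0 K: ΣzᵢPᵢˢᵃᵗ = 336.87 kPa
  T = 333.1 K: ΣzᵢPᵢˢᵃᵗ = 207.74 kPa
  T = 325.6 K: ΣzᵢPᵢˢᵃᵗ = 161.26 kPa
  T = 321.9 K: ΣzᵢPᵢˢᵃᵗ = 141.95 kPa
  T = 320.0 K: ΣzᵢPᵢˢᵃᵗ = 132.87 kPa
Interpolating between 320.0 K and 321.9 K gives T ≈ 321.7 K.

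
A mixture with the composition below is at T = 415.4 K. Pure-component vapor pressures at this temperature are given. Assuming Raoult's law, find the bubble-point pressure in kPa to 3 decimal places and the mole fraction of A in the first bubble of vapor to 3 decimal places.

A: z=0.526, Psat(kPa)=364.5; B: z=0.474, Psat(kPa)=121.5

Pbub = 249.318 kPa, y_A = 0.769

At the bubble point ψ → 0, so ΣzᵢKᵢ = 1 with Kᵢ = Pᵢˢᵃᵗ/P ⇒ P = ΣzᵢPᵢˢᵃᵗ.
P = 0.526·364.5 + 0.474·121.5 = 249.318 kPa
yᵢ = zᵢPᵢˢᵃᵗ/P ⇒ y_A = 0.526·364.5/249.318 = 0.769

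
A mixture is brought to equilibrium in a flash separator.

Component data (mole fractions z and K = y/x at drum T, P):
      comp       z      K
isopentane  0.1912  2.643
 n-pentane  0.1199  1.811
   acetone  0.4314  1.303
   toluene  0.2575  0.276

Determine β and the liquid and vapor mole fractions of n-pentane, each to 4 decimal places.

Material balance + equilibrium reduce to Σ zᵢ(Kᵢ−1)/(1+β(Kᵢ−1)) = 0.
Check two-phase: ΣzᵢKᵢ = 1.3557 > 1 and Σzᵢ/Kᵢ = 1.4026 > 1, so g(0) = 0.3557 > 0 and g(1) = -0.4026 < 0.
Newton iteration, β⁰ = 0.64:
  β = 0.6400: g = -0.02078, g' = -0.6533 → β = 0.6082
  β = 0.6082: g = -0.00049, g' = -0.6237 → β = 0.6074
Converged at β = 0.6074.
Compositions from xᵢ = zᵢ/(1+β(Kᵢ−1)), yᵢ = Kᵢxᵢ:
  isopentane: x = 0.0957, y = 0.2529
  n-pentane: x = 0.0803, y = 0.1455
  acetone: x = 0.3643, y = 0.4747
  toluene: x = 0.4596, y = 0.1269

β = 0.6074, x_n-pentane = 0.0803, y_n-pentane = 0.1455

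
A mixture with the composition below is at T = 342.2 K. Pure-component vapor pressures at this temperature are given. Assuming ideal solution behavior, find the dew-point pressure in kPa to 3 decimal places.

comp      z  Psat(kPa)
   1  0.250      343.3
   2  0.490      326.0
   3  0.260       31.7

Pdew = 95.848 kPa

At the dew point ψ → 1, so Σzᵢ/Kᵢ = 1 with Kᵢ = Pᵢˢᵃᵗ/P ⇒ 1/P = Σzᵢ/Pᵢˢᵃᵗ.
1/P = 0.250/343.3 + 0.490/326.0 + 0.260/31.7 = 0.010433 ⇒ P = 95.848 kPa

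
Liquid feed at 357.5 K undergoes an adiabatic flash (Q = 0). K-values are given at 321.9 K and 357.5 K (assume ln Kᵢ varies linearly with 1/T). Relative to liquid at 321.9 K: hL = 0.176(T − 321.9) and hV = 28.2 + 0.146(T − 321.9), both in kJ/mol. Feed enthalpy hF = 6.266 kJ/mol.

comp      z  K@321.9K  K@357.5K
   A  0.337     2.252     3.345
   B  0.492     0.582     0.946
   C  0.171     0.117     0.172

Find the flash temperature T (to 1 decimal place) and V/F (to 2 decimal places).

Adiabatic flash: solve Rachford–Rice at each trial T, then check hF = ψ·hV(T) + (1−ψ)·hL(T).
  T = 321.9 K: K = (2.252, 0.582, 0.117), RR gives ψ = 0.092, H_out = 2.599 kJ/mol
  T = 357.5 K: K = (3.345, 0.946, 0.172), RR gives ψ = 0.624, H_out = 23.209 kJ/mol
  T = 339.7 K: K = (2.773, 0.752, 0.143), RR gives ψ = 0.387, H_out = 13.838 kJ/mol
  T = 330.8 K: K = (2.506, 0.664, 0.130), RR gives ψ = 0.247, H_out = 8.462 kJ/mol
  T = 326.4 K: K = (2.379, 0.622, 0.123), RR gives ψ = 0.173, H_out = 5.637 kJ/mol
  T = 328.6 K: K = (2.442, 0.643, 0.127), RR gives ψ = 0.210, H_out = 7.065 kJ/mol
Linear interpolation between T = 326.4 (H_out = 5.637) and T = 328.6 (H_out = 7.065) on hF = 6.266 gives T ≈ 327.4 K, at which ψ = 0.19.

T = 327.4 K, V/F = 0.19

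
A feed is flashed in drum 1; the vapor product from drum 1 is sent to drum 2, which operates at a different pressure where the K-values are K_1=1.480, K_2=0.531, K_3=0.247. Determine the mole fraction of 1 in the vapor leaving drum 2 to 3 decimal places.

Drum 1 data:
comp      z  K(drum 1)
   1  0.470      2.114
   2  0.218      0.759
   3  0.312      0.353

Drum 1:
Newton–Raphson from ψ₁ = 0.32:
  ψ₁ = 0.320: g = 0.0745, g' = -0.540 → ψ₁ = 0.458
  ψ₁ = 0.458: g = 0.0007, g' = -0.536 → ψ₁ = 0.459
Converged at ψ₁ = 0.459.
Drum-1 compositions:
  1: x = 0.311, y = 0.657
  2: x = 0.245, y = 0.186
  3: x = 0.444, y = 0.157
Drum-2 feed = drum-1 vapor: z₂ = (0.6572, 0.1861, 0.1567).
Drum 2:
Rachford–Rice: g(ψ₂) = Σ zᵢ(Kᵢ−1)/(1+ψ₂(Kᵢ−1)) = 0.
g(0) = ΣzᵢKᵢ − 1 = 0.110 and g(1) = 1 − Σzᵢ/Kᵢ = -0.429, so a root lies in (0, 1).
Iterate (Newton) starting at ψ₂ = 0.6:
  ψ₂ = 0.600: g = -0.0918, g' = -0.466 → ψ₂ = 0.403
  ψ₂ = 0.403: g = -0.0127, g' = -0.352 → ψ₂ = 0.367
  ψ₂ = 0.367: g = -0.0002, g' = -0.339 → ψ₂ = 0.366
Converged at ψ₂ = 0.366.
  1: x = 0.559, y = 0.827
  2: x = 0.225, y = 0.119
  3: x = 0.216, y = 0.053

y_1 (drum 2) = 0.827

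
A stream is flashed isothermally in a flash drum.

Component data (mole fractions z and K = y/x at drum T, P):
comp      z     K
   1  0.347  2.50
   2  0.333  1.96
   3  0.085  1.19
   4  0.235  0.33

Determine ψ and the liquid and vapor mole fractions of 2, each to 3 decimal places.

ψ = 0.911, x_2 = 0.178, y_2 = 0.348

Newton–Raphson from ψ = 0.5:
  ψ = 0.500: g = 0.2914, g' = -0.636 → ψ = 0.958
  ψ = 0.958: g = -0.0459, g' = -1.040 → ψ = 0.914
  ψ = 0.914: g = -0.0025, g' = -0.930 → ψ = 0.911
Converged at ψ = 0.911.
Compositions from xᵢ = zᵢ/(1+ψ(Kᵢ−1)), yᵢ = Kᵢxᵢ:
  1: x = 0.147, y = 0.367
  2: x = 0.178, y = 0.348
  3: x = 0.072, y = 0.086
  4: x = 0.603, y = 0.199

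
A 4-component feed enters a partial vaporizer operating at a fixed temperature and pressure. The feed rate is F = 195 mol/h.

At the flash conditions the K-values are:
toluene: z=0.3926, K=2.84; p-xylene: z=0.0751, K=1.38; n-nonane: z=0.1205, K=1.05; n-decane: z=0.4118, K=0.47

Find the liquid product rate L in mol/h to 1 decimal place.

L = 59.5 mol/h

Rachford–Rice: g(ψ) = Σ zᵢ(Kᵢ−1)/(1+ψ(Kᵢ−1)) = 0.
Feasibility: ΣzᵢKᵢ = 1.5387, Σzᵢ/Kᵢ = 1.1836 — both > 1, two phases present.
Iterate (Newton) starting at ψ = 0.34:
  ψ = 0.3400: g = 0.20935, g' = -0.6839 → ψ = 0.6461
  ψ = 0.6461: g = 0.02687, g' = -0.5522 → ψ = 0.6948
Converged at ψ = 0.6948.
Then V = ψ·F = 0.6948·195 = 135.5 mol/h and L = F − V = 59.5 mol/h.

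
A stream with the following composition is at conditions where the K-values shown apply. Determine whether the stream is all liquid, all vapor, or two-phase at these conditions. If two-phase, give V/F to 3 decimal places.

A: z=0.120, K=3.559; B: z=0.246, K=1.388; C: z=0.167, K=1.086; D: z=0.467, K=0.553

two-phase, V/F = 0.384

ΣzᵢKᵢ = 1.208; Σzᵢ/Kᵢ = 1.209.
Both exceed 1, so a two-phase solution exists.
Let ψ = V/F and solve Σ zᵢ(Kᵢ−1)/(1+ψ(Kᵢ−1)) = 0.
Newton–Raphson from ψ = 0.67:
  ψ = 0.670: g = -0.0955, g' = -0.321 → ψ = 0.373
  ψ = 0.373: g = 0.0040, g' = -0.370 → ψ = 0.384
Converged at ψ = 0.384.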